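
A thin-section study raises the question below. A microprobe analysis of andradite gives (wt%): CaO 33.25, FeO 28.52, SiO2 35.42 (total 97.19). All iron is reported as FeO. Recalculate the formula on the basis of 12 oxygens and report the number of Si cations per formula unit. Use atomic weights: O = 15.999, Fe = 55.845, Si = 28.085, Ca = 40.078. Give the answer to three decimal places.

CaO: 33.25/56.077 = 0.59293 mol → 0.59293 mol Ca, 0.59293 mol O.
FeO: 28.52/71.844 = 0.39697 mol → 0.39697 mol Fe, 0.39697 mol O.
SiO2: 35.42/60.083 = 0.58952 mol → 0.58952 mol Si, 1.17904 mol O.
Total oxygen = 2.16894 mol. Normalization factor = 12/2.16894 = 5.53266.
Si per 12 O = 0.58952 × 5.53266 = 3.262.

3.262 Si apfu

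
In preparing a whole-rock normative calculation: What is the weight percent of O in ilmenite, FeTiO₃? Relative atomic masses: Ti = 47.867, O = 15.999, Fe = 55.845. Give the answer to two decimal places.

31.64 weight percent

Formula mass = 1·55.845 + 1·47.867 + 3·15.999 = 151.709 g/mol, of which 47.997 g is O.
So O makes up 47.997/151.709 = 0.3164 of the mass, i.e. 31.64%.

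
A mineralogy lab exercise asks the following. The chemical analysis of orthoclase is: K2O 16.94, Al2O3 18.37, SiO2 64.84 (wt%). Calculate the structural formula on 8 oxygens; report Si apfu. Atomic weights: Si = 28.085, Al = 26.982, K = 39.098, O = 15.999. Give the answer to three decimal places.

2.999 Si apfu

K2O: 16.94/94.195 = 0.17984 mol → 0.35968 mol K, 0.17984 mol O.
Al2O3: 18.37/101.961 = 0.18017 mol → 0.36034 mol Al, 0.54051 mol O.
SiO2: 64.84/60.083 = 1.07917 mol → 1.07917 mol Si, 2.15834 mol O.
Total oxygen = 2.87869 mol. Normalization factor = 8/2.87869 = 2.77904.
Si per 8 O = 1.07917 × 2.77904 = 2.999.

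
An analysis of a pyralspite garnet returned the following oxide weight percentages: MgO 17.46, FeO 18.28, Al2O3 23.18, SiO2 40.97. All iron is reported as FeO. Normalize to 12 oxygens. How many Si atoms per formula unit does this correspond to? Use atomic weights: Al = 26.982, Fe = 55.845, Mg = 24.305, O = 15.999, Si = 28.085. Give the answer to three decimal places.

17.46 wt% MgO ÷ 40.304 g/mol = 0.43321 mol, giving 0.43321 Mg and 0.43321 O.
18.28 wt% FeO ÷ 71.844 g/mol = 0.25444 mol, giving 0.25444 Fe and 0.25444 O.
23.18 wt% Al2O3 ÷ 101.961 g/mol = 0.22734 mol, giving 0.45468 Al and 0.68202 O.
40.97 wt% SiO2 ÷ 60.083 g/mol = 0.68189 mol, giving 0.68189 Si and 1.36378 O.
Oxygen sums to 2.73345; scaling by 12/2.73345 = 4.39006 puts the formula on 12 O.
Si: 0.68189 × 4.39006 = 2.994 atoms per formula unit.

2.994 Si apfu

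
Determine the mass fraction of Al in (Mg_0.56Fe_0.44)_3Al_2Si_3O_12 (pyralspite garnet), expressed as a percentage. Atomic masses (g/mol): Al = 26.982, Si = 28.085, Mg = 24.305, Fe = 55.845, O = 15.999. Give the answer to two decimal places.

Molar mass of (Mg_0.56Fe_0.44)_3Al_2Si_3O_12: 1.68*24.305 + 1.32*55.845 + 2*26.982 + 3*28.085 + 12*15.999 = 444.755 g/mol.
Mass of Al per formula unit: 2 × 26.982 = 53.964 g.
Weight fraction Al = 53.964 / 444.755 = 0.1213.

12.13 wt%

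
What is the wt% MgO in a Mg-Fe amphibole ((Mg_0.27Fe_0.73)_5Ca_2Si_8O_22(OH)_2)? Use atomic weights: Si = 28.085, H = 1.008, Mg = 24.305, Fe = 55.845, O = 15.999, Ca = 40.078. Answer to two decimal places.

5.87 wt%

M((Mg_0.27Fe_0.73)_5Ca_2Si_8O_22(OH)_2) = 927.474 g/mol; M(MgO) = 40.304 g/mol.
Moles MgO per formula unit = 1.35 Mg ÷ 1 = 1.3500.
MgO fraction = (1.3500 × 40.304) / 927.474 = 54.410/927.474 = 0.0587.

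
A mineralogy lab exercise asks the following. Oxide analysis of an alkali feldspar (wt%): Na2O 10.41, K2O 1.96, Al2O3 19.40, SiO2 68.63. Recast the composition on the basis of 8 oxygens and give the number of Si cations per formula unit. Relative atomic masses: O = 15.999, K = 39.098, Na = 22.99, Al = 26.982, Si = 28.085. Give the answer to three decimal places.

Na2O (M=61.979): mol = 0.16796; Na = 0.33592, O = 0.16796.
K2O (M=94.195): mol = 0.02081; K = 0.04162, O = 0.02081.
Al2O3 (M=101.961): mol = 0.19027; Al = 0.38054, O = 0.57081.
SiO2 (M=60.083): mol = 1.14225; Si = 1.14225, O = 2.28450.
ΣO = 3.04408; factor = 8/ΣO = 2.62805.
Si apfu = 1.14225 × 2.62805 = 3.002.

3.002 Si apfu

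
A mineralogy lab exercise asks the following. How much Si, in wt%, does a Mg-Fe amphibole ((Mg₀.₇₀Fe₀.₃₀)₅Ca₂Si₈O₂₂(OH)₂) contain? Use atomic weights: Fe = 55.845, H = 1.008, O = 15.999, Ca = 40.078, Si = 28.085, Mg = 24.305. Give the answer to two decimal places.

Formula mass = 3.50*24.305 + 1.50*55.845 + 2*40.078 + 8*28.085 + 24*15.999 + 2*1.008 = 859.663 g/mol, of which 224.680 g is Si.
So Si makes up 224.680/859.663 = 0.2614 of the mass, i.e. 26.14%.

26.14 wt%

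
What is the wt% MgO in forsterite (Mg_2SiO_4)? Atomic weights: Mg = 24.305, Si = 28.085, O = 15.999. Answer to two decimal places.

57.29 wt%

M(Mg_2SiO_4) = 140.691 g/mol; M(MgO) = 40.304 g/mol.
Moles MgO per formula unit = 2 Mg ÷ 1 = 2.0000.
MgO fraction = (2.0000 × 40.304) / 140.691 = 80.608/140.691 = 0.5729.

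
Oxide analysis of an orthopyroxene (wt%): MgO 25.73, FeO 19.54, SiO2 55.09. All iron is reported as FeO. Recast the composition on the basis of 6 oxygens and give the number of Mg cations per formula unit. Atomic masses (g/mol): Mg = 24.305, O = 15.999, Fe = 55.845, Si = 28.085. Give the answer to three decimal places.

25.73 wt% MgO ÷ 40.304 g/mol = 0.63840 mol, giving 0.63840 Mg and 0.63840 O.
19.54 wt% FeO ÷ 71.844 g/mol = 0.27198 mol, giving 0.27198 Fe and 0.27198 O.
55.09 wt% SiO2 ÷ 60.083 g/mol = 0.91690 mol, giving 0.91690 Si and 1.83380 O.
Oxygen sums to 2.74418; scaling by 6/2.74418 = 2.18645 puts the formula on 6 O.
Mg: 0.63840 × 2.18645 = 1.396 atoms per formula unit.

1.396 Mg apfu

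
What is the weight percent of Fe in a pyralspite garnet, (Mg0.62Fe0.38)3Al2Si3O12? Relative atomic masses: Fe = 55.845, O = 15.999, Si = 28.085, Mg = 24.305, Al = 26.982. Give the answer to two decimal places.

14.50 weight percent

M((Mg0.62Fe0.38)3Al2Si3O12) = 439.078 g/mol.
Fe contributes 1.14 × 55.845 = 63.663 g per mole.
63.663/439.078 = 0.1450 → 14.50%.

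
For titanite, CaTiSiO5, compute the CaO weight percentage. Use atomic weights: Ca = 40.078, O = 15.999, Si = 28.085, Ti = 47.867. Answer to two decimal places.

M(CaTiSiO5) = 196.025 g/mol; M(CaO) = 56.077 g/mol.
Moles CaO per formula unit = 1 Ca ÷ 1 = 1.0000.
CaO fraction = (1.0000 × 56.077) / 196.025 = 56.077/196.025 = 0.2861.

28.61 wt%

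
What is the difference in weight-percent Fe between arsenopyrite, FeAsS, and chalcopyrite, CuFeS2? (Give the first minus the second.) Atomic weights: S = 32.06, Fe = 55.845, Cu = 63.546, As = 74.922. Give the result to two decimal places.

3.87 percentage points

M(FeAsS) = 162.827 g/mol, so wt% Fe = 55.845/162.827 × 100 = 34.30%.
M(CuFeS2) = 183.511 g/mol, so wt% Fe = 55.845/183.511 × 100 = 30.43%.
34.30 − 30.43 = 3.87 pp.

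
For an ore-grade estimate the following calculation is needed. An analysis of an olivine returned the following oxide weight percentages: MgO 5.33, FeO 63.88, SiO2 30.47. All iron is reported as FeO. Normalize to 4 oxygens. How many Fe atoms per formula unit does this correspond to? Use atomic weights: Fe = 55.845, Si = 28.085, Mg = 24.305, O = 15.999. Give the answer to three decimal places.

1.747 Fe apfu

5.33 wt% MgO ÷ 40.304 g/mol = 0.13224 mol, giving 0.13224 Mg and 0.13224 O.
63.88 wt% FeO ÷ 71.844 g/mol = 0.88915 mol, giving 0.88915 Fe and 0.88915 O.
30.47 wt% SiO2 ÷ 60.083 g/mol = 0.50713 mol, giving 0.50713 Si and 1.01426 O.
Oxygen sums to 2.03565; scaling by 4/2.03565 = 1.96497 puts the formula on 4 O.
Fe: 0.88915 × 1.96497 = 1.747 atoms per formula unit.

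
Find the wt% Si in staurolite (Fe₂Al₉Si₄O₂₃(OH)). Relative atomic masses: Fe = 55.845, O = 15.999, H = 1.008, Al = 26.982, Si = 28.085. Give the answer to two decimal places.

13.19 mass %

Formula mass = 2×55.845 + 9×26.982 + 4×28.085 + 24×15.999 + 1×1.008 = 851.852 g/mol, of which 112.340 g is Si.
So Si makes up 112.340/851.852 = 0.1319 of the mass, i.e. 13.19%.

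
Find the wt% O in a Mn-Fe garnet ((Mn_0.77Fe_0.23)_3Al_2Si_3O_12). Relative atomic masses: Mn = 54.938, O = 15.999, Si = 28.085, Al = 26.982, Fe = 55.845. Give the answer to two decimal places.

Molar mass of (Mn_0.77Fe_0.23)_3Al_2Si_3O_12: 2.31*54.938 + 0.69*55.845 + 2*26.982 + 3*28.085 + 12*15.999 = 495.647 g/mol.
Mass of O per formula unit: 12 × 15.999 = 191.988 g.
Weight fraction O = 191.988 / 495.647 = 0.3873.

38.73 wt%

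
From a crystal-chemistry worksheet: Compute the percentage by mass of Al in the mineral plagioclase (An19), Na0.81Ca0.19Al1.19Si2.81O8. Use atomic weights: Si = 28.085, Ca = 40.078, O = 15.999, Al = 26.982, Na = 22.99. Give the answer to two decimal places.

12.10 mass %

Formula mass = 0.81·22.99 + 0.19·40.078 + 1.19·26.982 + 2.81·28.085 + 8·15.999 = 265.256 g/mol, of which 32.109 g is Al.
So Al makes up 32.109/265.256 = 0.1210 of the mass, i.e. 12.10%.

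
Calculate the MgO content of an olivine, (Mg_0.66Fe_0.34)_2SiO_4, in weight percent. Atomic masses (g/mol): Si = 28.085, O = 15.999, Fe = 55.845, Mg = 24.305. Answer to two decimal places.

Formula mass = 162.138 g/mol.
1.32 Mg → 1.3200 mol MgO per formula unit; M(MgO) = 40.304, so MgO mass = 53.201 g.
53.201/162.138 × 100 = 32.81 wt%.

32.81 wt%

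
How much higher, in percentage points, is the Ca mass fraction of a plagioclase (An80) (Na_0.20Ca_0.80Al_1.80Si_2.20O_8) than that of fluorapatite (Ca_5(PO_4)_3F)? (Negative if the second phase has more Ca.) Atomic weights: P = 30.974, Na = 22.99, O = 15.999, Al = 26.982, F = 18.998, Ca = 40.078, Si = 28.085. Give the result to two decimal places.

M(Na_0.20Ca_0.80Al_1.80Si_2.20O_8) = 275.007 g/mol, so wt% Ca = 32.062/275.007 × 100 = 11.66%.
M(Ca_5(PO_4)_3F) = 504.298 g/mol, so wt% Ca = 200.390/504.298 × 100 = 39.74%.
11.66 − 39.74 = -28.08 pp.

-28.08 percentage points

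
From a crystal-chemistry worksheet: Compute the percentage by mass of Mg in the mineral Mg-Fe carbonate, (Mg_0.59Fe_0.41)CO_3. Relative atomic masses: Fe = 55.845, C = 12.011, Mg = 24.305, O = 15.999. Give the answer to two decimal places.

14.75 wt%

M((Mg_0.59Fe_0.41)CO_3) = 97.244 g/mol.
Mg contributes 0.59 × 24.305 = 14.340 g per mole.
14.340/97.244 = 0.1475 → 14.75%.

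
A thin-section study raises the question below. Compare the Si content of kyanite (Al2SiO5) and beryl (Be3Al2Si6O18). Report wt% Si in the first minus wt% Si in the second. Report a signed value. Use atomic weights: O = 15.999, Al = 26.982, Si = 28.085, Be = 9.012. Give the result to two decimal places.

-14.02 percentage points

Si in Al2SiO5: molar mass 162.044 g/mol; 1×28.085 = 28.085 g → 17.33 wt%.
Si in Be3Al2Si6O18: molar mass 537.492 g/mol; 6×28.085 = 168.510 g → 31.35 wt%.
Difference = 17.33 − 31.35 = -14.02 percentage points.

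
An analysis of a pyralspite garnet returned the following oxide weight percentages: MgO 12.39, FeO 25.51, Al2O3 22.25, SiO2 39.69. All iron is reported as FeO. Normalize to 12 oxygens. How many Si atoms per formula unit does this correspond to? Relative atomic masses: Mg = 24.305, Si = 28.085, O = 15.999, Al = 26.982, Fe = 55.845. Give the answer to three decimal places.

3.005 Si apfu

12.39 wt% MgO ÷ 40.304 g/mol = 0.30741 mol, giving 0.30741 Mg and 0.30741 O.
25.51 wt% FeO ÷ 71.844 g/mol = 0.35507 mol, giving 0.35507 Fe and 0.35507 O.
22.25 wt% Al2O3 ÷ 101.961 g/mol = 0.21822 mol, giving 0.43644 Al and 0.65466 O.
39.69 wt% SiO2 ÷ 60.083 g/mol = 0.66059 mol, giving 0.66059 Si and 1.32118 O.
Oxygen sums to 2.63832; scaling by 12/2.63832 = 4.54835 puts the formula on 12 O.
Si: 0.66059 × 4.54835 = 3.005 atoms per formula unit.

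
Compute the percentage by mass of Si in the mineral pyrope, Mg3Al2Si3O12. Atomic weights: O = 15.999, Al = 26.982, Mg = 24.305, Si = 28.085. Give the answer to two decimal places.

20.90 wt%

Molar mass of Mg3Al2Si3O12: 3×24.305 + 2×26.982 + 3×28.085 + 12×15.999 = 403.122 g/mol.
Mass of Si per formula unit: 3 × 28.085 = 84.255 g.
Weight fraction Si = 84.255 / 403.122 = 0.2090.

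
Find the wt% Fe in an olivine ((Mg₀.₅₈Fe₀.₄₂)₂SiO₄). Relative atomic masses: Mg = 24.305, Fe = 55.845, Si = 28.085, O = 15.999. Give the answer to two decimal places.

M((Mg₀.₅₈Fe₀.₄₂)₂SiO₄) = 167.185 g/mol.
Fe contributes 0.84 × 55.845 = 46.910 g per mole.
46.910/167.185 = 0.2806 → 28.06%.

28.06 mass %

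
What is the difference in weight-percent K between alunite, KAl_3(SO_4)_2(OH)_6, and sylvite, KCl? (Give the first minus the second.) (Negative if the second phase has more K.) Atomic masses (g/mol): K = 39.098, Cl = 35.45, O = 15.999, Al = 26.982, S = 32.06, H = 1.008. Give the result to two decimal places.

First mineral: 39.098 g K in 414.198 g formula = 9.44 wt% K.
Second mineral: 39.098 g K in 74.548 g formula = 52.45 wt% K.
9.44% − 52.45% gives a difference of -43.01 percentage points.

-43.01 percentage points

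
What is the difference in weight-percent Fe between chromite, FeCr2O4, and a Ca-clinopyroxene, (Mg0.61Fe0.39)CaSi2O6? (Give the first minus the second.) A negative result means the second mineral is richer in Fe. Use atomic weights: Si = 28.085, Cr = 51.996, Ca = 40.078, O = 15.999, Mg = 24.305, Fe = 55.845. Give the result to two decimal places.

Fe in FeCr2O4: molar mass 223.833 g/mol; 1×55.845 = 55.845 g → 24.95 wt%.
Fe in (Mg0.61Fe0.39)CaSi2O6: molar mass 228.848 g/mol; 0.39×55.845 = 21.780 g → 9.52 wt%.
Difference = 24.95 − 9.52 = 15.43 percentage points.

15.43 percentage points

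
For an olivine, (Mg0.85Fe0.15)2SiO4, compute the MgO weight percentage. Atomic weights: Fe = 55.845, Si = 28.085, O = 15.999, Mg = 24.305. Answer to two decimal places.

45.63 wt%

Molar mass of (Mg0.85Fe0.15)2SiO4 = 1.70*24.305 + 0.30*55.845 + 1*28.085 + 4*15.999 = 150.153 g/mol.
Each formula unit contains 1.70 Mg, equivalent to 1.70/1 = 1.7000 mol MgO.
M(MgO) = 1×24.305 + 1×15.999 = 40.304 g/mol.
Mass of MgO per formula unit = 1.7000 × 40.304 = 68.517 g.
MgO wt% = 68.517 / 150.153 × 100 = 45.63%.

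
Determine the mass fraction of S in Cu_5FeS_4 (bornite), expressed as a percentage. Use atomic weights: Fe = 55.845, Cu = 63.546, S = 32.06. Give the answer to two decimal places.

M(Cu_5FeS_4) = 501.815 g/mol.
S contributes 4 × 32.06 = 128.240 g per mole.
128.240/501.815 = 0.2556 → 25.56%.

25.56 wt%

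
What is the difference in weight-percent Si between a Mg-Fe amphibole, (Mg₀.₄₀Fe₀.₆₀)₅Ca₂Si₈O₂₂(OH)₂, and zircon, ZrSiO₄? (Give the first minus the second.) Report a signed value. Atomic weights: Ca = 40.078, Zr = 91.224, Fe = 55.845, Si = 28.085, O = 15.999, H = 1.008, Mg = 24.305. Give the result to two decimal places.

Si in (Mg₀.₄₀Fe₀.₆₀)₅Ca₂Si₈O₂₂(OH)₂: molar mass 906.973 g/mol; 8×28.085 = 224.680 g → 24.77 wt%.
Si in ZrSiO₄: molar mass 183.305 g/mol; 1×28.085 = 28.085 g → 15.32 wt%.
Difference = 24.77 − 15.32 = 9.45 percentage points.

9.45 percentage points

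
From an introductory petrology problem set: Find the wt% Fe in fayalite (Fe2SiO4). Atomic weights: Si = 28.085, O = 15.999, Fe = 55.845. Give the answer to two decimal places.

54.81 weight percent

Formula mass = 2*55.845 + 1*28.085 + 4*15.999 = 203.771 g/mol, of which 111.690 g is Fe.
So Fe makes up 111.690/203.771 = 0.5481 of the mass, i.e. 54.81%.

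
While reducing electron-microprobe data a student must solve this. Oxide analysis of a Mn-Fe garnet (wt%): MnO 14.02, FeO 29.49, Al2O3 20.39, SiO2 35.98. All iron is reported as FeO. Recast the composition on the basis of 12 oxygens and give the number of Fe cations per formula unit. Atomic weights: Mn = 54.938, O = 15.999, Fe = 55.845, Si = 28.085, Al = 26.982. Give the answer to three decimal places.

MnO: 14.02/70.937 = 0.19764 mol → 0.19764 mol Mn, 0.19764 mol O.
FeO: 29.49/71.844 = 0.41047 mol → 0.41047 mol Fe, 0.41047 mol O.
Al2O3: 20.39/101.961 = 0.19998 mol → 0.39996 mol Al, 0.59994 mol O.
SiO2: 35.98/60.083 = 0.59884 mol → 0.59884 mol Si, 1.19768 mol O.
Total oxygen = 2.40573 mol. Normalization factor = 12/2.40573 = 4.98809.
Fe per 12 O = 0.41047 × 4.98809 = 2.047.

2.047 Fe apfu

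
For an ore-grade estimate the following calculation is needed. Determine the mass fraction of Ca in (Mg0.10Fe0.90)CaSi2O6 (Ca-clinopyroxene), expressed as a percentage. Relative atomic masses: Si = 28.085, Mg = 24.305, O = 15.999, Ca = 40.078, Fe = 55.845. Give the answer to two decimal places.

M((Mg0.10Fe0.90)CaSi2O6) = 244.933 g/mol.
Ca contributes 1 × 40.078 = 40.078 g per mole.
40.078/244.933 = 0.1636 → 16.36%.

16.36 weight percent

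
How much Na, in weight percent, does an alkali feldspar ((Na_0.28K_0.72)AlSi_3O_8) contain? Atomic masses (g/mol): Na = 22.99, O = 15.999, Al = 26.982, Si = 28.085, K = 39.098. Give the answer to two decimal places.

2.35 weight percent

Molar mass of (Na_0.28K_0.72)AlSi_3O_8: 0.28*22.99 + 0.72*39.098 + 1*26.982 + 3*28.085 + 8*15.999 = 273.817 g/mol.
Mass of Na per formula unit: 0.28 × 22.99 = 6.437 g.
Weight fraction Na = 6.437 / 273.817 = 0.0235.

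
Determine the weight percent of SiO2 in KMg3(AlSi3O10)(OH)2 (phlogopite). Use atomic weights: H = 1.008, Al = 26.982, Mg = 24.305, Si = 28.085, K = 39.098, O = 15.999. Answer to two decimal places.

Formula mass = 417.254 g/mol.
3 Si → 3.0000 mol SiO2 per formula unit; M(SiO2) = 60.083, so SiO2 mass = 180.249 g.
180.249/417.254 × 100 = 43.20 wt%.

43.20 wt%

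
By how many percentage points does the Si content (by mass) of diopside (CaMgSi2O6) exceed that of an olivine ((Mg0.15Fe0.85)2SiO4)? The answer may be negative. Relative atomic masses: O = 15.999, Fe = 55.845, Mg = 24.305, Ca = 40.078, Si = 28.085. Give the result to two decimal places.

11.49 percentage points

Si in CaMgSi2O6: molar mass 216.547 g/mol; 2×28.085 = 56.170 g → 25.94 wt%.
Si in (Mg0.15Fe0.85)2SiO4: molar mass 194.309 g/mol; 1×28.085 = 28.085 g → 14.45 wt%.
Difference = 25.94 − 14.45 = 11.49 percentage points.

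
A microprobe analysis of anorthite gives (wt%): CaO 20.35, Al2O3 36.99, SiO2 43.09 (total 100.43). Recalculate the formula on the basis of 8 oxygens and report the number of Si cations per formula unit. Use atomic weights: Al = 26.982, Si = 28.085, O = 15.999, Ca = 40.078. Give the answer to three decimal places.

CaO: 20.35/56.077 = 0.36289 mol → 0.36289 mol Ca, 0.36289 mol O.
Al2O3: 36.99/101.961 = 0.36279 mol → 0.72558 mol Al, 1.08837 mol O.
SiO2: 43.09/60.083 = 0.71717 mol → 0.71717 mol Si, 1.43434 mol O.
Total oxygen = 2.88560 mol. Normalization factor = 8/2.88560 = 2.77239.
Si per 8 O = 0.71717 × 2.77239 = 1.988.

1.988 Si apfu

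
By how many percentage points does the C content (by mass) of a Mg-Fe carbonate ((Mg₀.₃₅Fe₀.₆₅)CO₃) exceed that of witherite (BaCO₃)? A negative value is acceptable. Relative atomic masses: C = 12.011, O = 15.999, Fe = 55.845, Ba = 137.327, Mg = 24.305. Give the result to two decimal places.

First mineral: 12.011 g C in 104.814 g formula = 11.46 wt% C.
Second mineral: 12.011 g C in 197.335 g formula = 6.09 wt% C.
11.46% − 6.09% gives a difference of 5.37 percentage points.

5.37 percentage points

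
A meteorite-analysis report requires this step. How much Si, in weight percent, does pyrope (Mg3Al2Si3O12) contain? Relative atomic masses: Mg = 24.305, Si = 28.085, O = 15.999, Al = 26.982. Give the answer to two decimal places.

Molar mass of Mg3Al2Si3O12: 3·24.305 + 2·26.982 + 3·28.085 + 12·15.999 = 403.122 g/mol.
Mass of Si per formula unit: 3 × 28.085 = 84.255 g.
Weight fraction Si = 84.255 / 403.122 = 0.2090.

20.90 weight percent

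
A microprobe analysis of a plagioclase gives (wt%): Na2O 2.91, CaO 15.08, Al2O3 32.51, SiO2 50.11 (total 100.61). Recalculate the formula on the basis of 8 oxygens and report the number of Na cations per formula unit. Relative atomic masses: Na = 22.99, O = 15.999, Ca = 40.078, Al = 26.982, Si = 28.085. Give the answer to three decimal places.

Na2O (M=61.979): mol = 0.04695; Na = 0.09390, O = 0.04695.
CaO (M=56.077): mol = 0.26892; Ca = 0.26892, O = 0.26892.
Al2O3 (M=101.961): mol = 0.31885; Al = 0.63770, O = 0.95655.
SiO2 (M=60.083): mol = 0.83401; Si = 0.83401, O = 1.66802.
ΣO = 2.94044; factor = 8/ΣO = 2.72068.
Na apfu = 0.09390 × 2.72068 = 0.255.

0.255 Na apfu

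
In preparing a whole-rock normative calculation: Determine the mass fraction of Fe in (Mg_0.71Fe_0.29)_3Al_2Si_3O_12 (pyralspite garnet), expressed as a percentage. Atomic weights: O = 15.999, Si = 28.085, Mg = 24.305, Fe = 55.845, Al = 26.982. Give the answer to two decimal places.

Molar mass of (Mg_0.71Fe_0.29)_3Al_2Si_3O_12: 2.13*24.305 + 0.87*55.845 + 2*26.982 + 3*28.085 + 12*15.999 = 430.562 g/mol.
Mass of Fe per formula unit: 0.87 × 55.845 = 48.585 g.
Weight fraction Fe = 48.585 / 430.562 = 0.1128.

11.28 weight percent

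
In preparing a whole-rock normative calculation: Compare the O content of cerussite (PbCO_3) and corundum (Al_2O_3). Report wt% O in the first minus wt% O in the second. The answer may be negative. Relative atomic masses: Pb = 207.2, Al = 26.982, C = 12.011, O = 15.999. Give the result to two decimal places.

M(PbCO_3) = 267.208 g/mol, so wt% O = 47.997/267.208 × 100 = 17.96%.
M(Al_2O_3) = 101.961 g/mol, so wt% O = 47.997/101.961 × 100 = 47.07%.
17.96 − 47.07 = -29.11 pp.

-29.11 percentage points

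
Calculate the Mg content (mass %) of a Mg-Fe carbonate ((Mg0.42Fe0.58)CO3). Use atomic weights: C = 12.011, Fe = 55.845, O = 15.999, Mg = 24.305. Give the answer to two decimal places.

Molar mass of (Mg0.42Fe0.58)CO3: 0.42·24.305 + 0.58·55.845 + 1·12.011 + 3·15.999 = 102.606 g/mol.
Mass of Mg per formula unit: 0.42 × 24.305 = 10.208 g.
Weight fraction Mg = 10.208 / 102.606 = 0.0995.

9.95 mass %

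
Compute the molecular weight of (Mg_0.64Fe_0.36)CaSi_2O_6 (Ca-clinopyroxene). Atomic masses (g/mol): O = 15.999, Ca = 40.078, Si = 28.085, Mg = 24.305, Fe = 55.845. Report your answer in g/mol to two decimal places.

M = 0.64*24.305 + 0.36*55.845 + 1*40.078 + 2*28.085 + 6*15.999

227.90 g/mol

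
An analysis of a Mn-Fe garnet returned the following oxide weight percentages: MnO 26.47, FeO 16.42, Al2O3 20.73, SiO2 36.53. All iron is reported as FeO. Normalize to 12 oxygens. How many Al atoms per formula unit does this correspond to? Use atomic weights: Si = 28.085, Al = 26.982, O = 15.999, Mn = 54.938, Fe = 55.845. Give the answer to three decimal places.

26.47 wt% MnO ÷ 70.937 g/mol = 0.37315 mol, giving 0.37315 Mn and 0.37315 O.
16.42 wt% FeO ÷ 71.844 g/mol = 0.22855 mol, giving 0.22855 Fe and 0.22855 O.
20.73 wt% Al2O3 ÷ 101.961 g/mol = 0.20331 mol, giving 0.40662 Al and 0.60993 O.
36.53 wt% SiO2 ÷ 60.083 g/mol = 0.60799 mol, giving 0.60799 Si and 1.21598 O.
Oxygen sums to 2.42761; scaling by 12/2.42761 = 4.94313 puts the formula on 12 O.
Al: 0.40662 × 4.94313 = 2.010 atoms per formula unit.

2.010 Al apfu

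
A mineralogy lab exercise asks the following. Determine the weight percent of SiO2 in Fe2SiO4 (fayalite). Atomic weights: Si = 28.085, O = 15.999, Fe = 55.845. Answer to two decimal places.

Molar mass of Fe2SiO4 = 2×55.845 + 1×28.085 + 4×15.999 = 203.771 g/mol.
Each formula unit contains 1 Si, equivalent to 1/1 = 1.0000 mol SiO2.
M(SiO2) = 1×28.085 + 2×15.999 = 60.083 g/mol.
Mass of SiO2 per formula unit = 1.0000 × 60.083 = 60.083 g.
SiO2 wt% = 60.083 / 203.771 × 100 = 29.49%.

29.49 wt%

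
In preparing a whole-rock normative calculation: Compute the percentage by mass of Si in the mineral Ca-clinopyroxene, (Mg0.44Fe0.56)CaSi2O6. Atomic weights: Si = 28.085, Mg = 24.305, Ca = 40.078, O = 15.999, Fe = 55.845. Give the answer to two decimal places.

23.98 mass %

Formula mass = 0.44*24.305 + 0.56*55.845 + 1*40.078 + 2*28.085 + 6*15.999 = 234.209 g/mol, of which 56.170 g is Si.
So Si makes up 56.170/234.209 = 0.2398 of the mass, i.e. 23.98%.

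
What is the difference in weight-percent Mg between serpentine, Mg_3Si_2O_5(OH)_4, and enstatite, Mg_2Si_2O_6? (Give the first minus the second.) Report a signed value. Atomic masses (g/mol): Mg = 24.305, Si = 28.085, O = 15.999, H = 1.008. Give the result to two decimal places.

Mg in Mg_3Si_2O_5(OH)_4: molar mass 277.108 g/mol; 3×24.305 = 72.915 g → 26.31 wt%.
Mg in Mg_2Si_2O_6: molar mass 200.774 g/mol; 2×24.305 = 48.610 g → 24.21 wt%.
Difference = 26.31 − 24.21 = 2.10 percentage points.

2.10 percentage points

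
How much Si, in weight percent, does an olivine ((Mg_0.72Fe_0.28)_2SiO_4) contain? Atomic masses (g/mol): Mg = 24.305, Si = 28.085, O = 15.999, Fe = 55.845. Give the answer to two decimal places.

17.74 weight percent

M((Mg_0.72Fe_0.28)_2SiO_4) = 158.353 g/mol.
Si contributes 1 × 28.085 = 28.085 g per mole.
28.085/158.353 = 0.1774 → 17.74%.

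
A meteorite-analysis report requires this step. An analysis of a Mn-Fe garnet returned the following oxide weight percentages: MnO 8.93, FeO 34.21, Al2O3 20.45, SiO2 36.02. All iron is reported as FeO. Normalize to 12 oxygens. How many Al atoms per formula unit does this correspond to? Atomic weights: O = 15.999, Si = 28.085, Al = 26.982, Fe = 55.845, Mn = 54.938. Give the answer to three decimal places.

2.003 Al apfu

8.93 wt% MnO ÷ 70.937 g/mol = 0.12589 mol, giving 0.12589 Mn and 0.12589 O.
34.21 wt% FeO ÷ 71.844 g/mol = 0.47617 mol, giving 0.47617 Fe and 0.47617 O.
20.45 wt% Al2O3 ÷ 101.961 g/mol = 0.20057 mol, giving 0.40114 Al and 0.60171 O.
36.02 wt% SiO2 ÷ 60.083 g/mol = 0.59950 mol, giving 0.59950 Si and 1.19900 O.
Oxygen sums to 2.40277; scaling by 12/2.40277 = 4.99424 puts the formula on 12 O.
Al: 0.40114 × 4.99424 = 2.003 atoms per formula unit.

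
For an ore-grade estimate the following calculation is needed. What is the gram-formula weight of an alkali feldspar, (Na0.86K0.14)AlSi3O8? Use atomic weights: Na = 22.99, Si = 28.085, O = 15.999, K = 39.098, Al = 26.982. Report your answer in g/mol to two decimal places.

The formula mass is the sum 0.86×22.99 + 0.14×39.098 + 1×26.982 + 3×28.085 + 8×15.999.

264.47 g/mol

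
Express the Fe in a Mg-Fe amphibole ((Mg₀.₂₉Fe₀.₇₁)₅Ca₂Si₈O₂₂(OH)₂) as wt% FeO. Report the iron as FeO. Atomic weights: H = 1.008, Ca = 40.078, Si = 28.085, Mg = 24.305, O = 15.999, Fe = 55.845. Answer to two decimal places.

27.59 wt%

Molar mass of (Mg₀.₂₉Fe₀.₇₁)₅Ca₂Si₈O₂₂(OH)₂ = 1.45×24.305 + 3.55×55.845 + 2×40.078 + 8×28.085 + 24×15.999 + 2×1.008 = 924.320 g/mol.
Each formula unit contains 3.55 Fe, equivalent to 3.55/1 = 3.5500 mol FeO.
M(FeO) = 1×55.845 + 1×15.999 = 71.844 g/mol.
Mass of FeO per formula unit = 3.5500 × 71.844 = 255.046 g.
FeO wt% = 255.046 / 924.320 × 100 = 27.59%.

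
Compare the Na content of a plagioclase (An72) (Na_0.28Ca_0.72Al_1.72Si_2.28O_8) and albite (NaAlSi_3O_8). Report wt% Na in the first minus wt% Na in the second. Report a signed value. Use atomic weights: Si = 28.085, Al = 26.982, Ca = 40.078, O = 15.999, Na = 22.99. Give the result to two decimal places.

First mineral: 6.437 g Na in 273.728 g formula = 2.35 wt% Na.
Second mineral: 22.990 g Na in 262.219 g formula = 8.77 wt% Na.
2.35% − 8.77% gives a difference of -6.42 percentage points.

-6.42 percentage points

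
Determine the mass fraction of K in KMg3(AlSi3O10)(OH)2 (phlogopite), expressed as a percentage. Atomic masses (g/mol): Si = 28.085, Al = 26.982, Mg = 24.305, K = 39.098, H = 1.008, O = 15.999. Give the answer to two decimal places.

Molar mass of KMg3(AlSi3O10)(OH)2: 1·39.098 + 3·24.305 + 1·26.982 + 3·28.085 + 12·15.999 + 2·1.008 = 417.254 g/mol.
Mass of K per formula unit: 1 × 39.098 = 39.098 g.
Weight fraction K = 39.098 / 417.254 = 0.0937.

9.37 wt%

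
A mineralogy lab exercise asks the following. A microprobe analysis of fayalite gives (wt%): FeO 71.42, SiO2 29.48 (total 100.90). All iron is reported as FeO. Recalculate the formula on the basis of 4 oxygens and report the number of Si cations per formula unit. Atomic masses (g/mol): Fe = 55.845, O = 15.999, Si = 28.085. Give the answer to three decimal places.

0.994 Si apfu

71.42 wt% FeO ÷ 71.844 g/mol = 0.99410 mol, giving 0.99410 Fe and 0.99410 O.
29.48 wt% SiO2 ÷ 60.083 g/mol = 0.49065 mol, giving 0.49065 Si and 0.98130 O.
Oxygen sums to 1.97540; scaling by 4/1.97540 = 2.02491 puts the formula on 4 O.
Si: 0.49065 × 2.02491 = 0.994 atoms per formula unit.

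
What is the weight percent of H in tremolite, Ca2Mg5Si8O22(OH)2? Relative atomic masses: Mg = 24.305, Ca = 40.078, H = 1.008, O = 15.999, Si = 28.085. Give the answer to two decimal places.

0.25 weight percent

Molar mass of Ca2Mg5Si8O22(OH)2: 2·40.078 + 5·24.305 + 8·28.085 + 24·15.999 + 2·1.008 = 812.353 g/mol.
Mass of H per formula unit: 2 × 1.008 = 2.016 g.
Weight fraction H = 2.016 / 812.353 = 0.0025.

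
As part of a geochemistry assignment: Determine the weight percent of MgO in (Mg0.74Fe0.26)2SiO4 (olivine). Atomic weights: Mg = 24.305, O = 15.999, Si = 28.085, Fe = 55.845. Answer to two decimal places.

M((Mg0.74Fe0.26)2SiO4) = 157.092 g/mol; M(MgO) = 40.304 g/mol.
Moles MgO per formula unit = 1.48 Mg ÷ 1 = 1.4800.
MgO fraction = (1.4800 × 40.304) / 157.092 = 59.650/157.092 = 0.3797.

37.97 wt%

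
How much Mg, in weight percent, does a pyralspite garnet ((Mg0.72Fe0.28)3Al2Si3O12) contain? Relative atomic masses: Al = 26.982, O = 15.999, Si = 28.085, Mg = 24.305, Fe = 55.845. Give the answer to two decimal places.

12.22 weight percent

Formula mass = 2.16×24.305 + 0.84×55.845 + 2×26.982 + 3×28.085 + 12×15.999 = 429.616 g/mol, of which 52.499 g is Mg.
So Mg makes up 52.499/429.616 = 0.1222 of the mass, i.e. 12.22%.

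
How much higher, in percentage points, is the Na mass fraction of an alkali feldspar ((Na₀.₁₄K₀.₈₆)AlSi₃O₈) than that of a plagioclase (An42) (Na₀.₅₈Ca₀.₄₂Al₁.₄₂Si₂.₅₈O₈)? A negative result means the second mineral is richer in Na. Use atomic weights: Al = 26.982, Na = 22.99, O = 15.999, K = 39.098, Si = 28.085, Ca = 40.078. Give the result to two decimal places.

-3.79 percentage points

Na in (Na₀.₁₄K₀.₈₆)AlSi₃O₈: molar mass 276.072 g/mol; 0.14×22.99 = 3.219 g → 1.17 wt%.
Na in Na₀.₅₈Ca₀.₄₂Al₁.₄₂Si₂.₅₈O₈: molar mass 268.933 g/mol; 0.58×22.99 = 13.334 g → 4.96 wt%.
Difference = 1.17 − 4.96 = -3.79 percentage points.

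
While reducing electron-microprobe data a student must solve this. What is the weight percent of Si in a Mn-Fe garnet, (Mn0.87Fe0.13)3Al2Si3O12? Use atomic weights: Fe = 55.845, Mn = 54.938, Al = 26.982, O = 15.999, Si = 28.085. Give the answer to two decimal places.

17.01 mass %

Molar mass of (Mn0.87Fe0.13)3Al2Si3O12: 2.61·54.938 + 0.39·55.845 + 2·26.982 + 3·28.085 + 12·15.999 = 495.375 g/mol.
Mass of Si per formula unit: 3 × 28.085 = 84.255 g.
Weight fraction Si = 84.255 / 495.375 = 0.1701.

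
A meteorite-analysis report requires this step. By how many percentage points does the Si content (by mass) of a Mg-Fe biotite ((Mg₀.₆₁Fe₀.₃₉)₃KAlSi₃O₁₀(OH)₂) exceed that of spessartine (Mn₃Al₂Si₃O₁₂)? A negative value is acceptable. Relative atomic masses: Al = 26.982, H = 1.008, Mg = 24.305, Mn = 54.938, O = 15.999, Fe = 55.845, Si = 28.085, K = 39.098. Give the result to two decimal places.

1.53 percentage points

Si in (Mg₀.₆₁Fe₀.₃₉)₃KAlSi₃O₁₀(OH)₂: molar mass 454.156 g/mol; 3×28.085 = 84.255 g → 18.55 wt%.
Si in Mn₃Al₂Si₃O₁₂: molar mass 495.021 g/mol; 3×28.085 = 84.255 g → 17.02 wt%.
Difference = 18.55 − 17.02 = 1.53 percentage points.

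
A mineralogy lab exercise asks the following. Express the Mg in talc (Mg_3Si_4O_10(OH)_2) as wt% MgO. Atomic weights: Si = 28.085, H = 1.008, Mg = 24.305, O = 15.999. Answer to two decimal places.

31.88 wt%

M(Mg_3Si_4O_10(OH)_2) = 379.259 g/mol; M(MgO) = 40.304 g/mol.
Moles MgO per formula unit = 3 Mg ÷ 1 = 3.0000.
MgO fraction = (3.0000 × 40.304) / 379.259 = 120.912/379.259 = 0.3188.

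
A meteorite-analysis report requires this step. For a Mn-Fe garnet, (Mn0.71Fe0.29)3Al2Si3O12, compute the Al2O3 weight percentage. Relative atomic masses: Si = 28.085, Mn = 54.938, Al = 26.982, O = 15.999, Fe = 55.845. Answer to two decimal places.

20.56 wt%

Formula mass = 495.810 g/mol.
2 Al → 1.0000 mol Al2O3 per formula unit; M(Al2O3) = 101.961, so Al2O3 mass = 101.961 g.
101.961/495.810 × 100 = 20.56 wt%.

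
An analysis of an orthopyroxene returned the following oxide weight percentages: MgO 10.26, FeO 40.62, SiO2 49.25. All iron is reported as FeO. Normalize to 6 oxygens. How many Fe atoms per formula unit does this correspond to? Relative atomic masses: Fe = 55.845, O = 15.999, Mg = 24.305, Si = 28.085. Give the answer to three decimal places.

10.26 wt% MgO ÷ 40.304 g/mol = 0.25457 mol, giving 0.25457 Mg and 0.25457 O.
40.62 wt% FeO ÷ 71.844 g/mol = 0.56539 mol, giving 0.56539 Fe and 0.56539 O.
49.25 wt% SiO2 ÷ 60.083 g/mol = 0.81970 mol, giving 0.81970 Si and 1.63940 O.
Oxygen sums to 2.45936; scaling by 6/2.45936 = 2.43966 puts the formula on 6 O.
Fe: 0.56539 × 2.43966 = 1.379 atoms per formula unit.

1.379 Fe apfu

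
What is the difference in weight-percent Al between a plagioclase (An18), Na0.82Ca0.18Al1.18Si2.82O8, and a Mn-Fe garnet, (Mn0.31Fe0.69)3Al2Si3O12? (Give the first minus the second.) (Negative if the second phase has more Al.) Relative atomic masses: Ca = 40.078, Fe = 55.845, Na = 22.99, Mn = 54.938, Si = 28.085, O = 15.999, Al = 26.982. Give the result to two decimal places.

1.15 percentage points

Al in Na0.82Ca0.18Al1.18Si2.82O8: molar mass 265.096 g/mol; 1.18×26.982 = 31.839 g → 12.01 wt%.
Al in (Mn0.31Fe0.69)3Al2Si3O12: molar mass 496.898 g/mol; 2×26.982 = 53.964 g → 10.86 wt%.
Difference = 12.01 − 10.86 = 1.15 percentage points.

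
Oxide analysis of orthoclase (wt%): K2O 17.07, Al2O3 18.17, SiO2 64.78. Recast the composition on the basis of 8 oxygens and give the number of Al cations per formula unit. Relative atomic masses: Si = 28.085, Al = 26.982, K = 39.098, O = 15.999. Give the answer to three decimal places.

0.993 Al apfu

17.07 wt% K2O ÷ 94.195 g/mol = 0.18122 mol, giving 0.36244 K and 0.18122 O.
18.17 wt% Al2O3 ÷ 101.961 g/mol = 0.17821 mol, giving 0.35642 Al and 0.53463 O.
64.78 wt% SiO2 ÷ 60.083 g/mol = 1.07818 mol, giving 1.07818 Si and 2.15636 O.
Oxygen sums to 2.87221; scaling by 8/2.87221 = 2.78531 puts the formula on 8 O.
Al: 0.35642 × 2.78531 = 0.993 atoms per formula unit.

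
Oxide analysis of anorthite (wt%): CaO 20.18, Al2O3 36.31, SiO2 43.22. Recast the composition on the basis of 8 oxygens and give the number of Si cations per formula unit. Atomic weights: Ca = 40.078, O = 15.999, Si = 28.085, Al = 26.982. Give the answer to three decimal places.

2.007 Si apfu

CaO (M=56.077): mol = 0.35986; Ca = 0.35986, O = 0.35986.
Al2O3 (M=101.961): mol = 0.35612; Al = 0.71224, O = 1.06836.
SiO2 (M=60.083): mol = 0.71934; Si = 0.71934, O = 1.43868.
ΣO = 2.86690; factor = 8/ΣO = 2.79047.
Si apfu = 0.71934 × 2.79047 = 2.007.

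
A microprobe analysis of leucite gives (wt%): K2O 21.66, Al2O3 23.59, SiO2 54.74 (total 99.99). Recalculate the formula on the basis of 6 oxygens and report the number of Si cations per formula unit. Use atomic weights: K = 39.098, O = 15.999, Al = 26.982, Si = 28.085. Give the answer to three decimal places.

1.991 Si apfu

K2O: 21.66/94.195 = 0.22995 mol → 0.45990 mol K, 0.22995 mol O.
Al2O3: 23.59/101.961 = 0.23136 mol → 0.46272 mol Al, 0.69408 mol O.
SiO2: 54.74/60.083 = 0.91107 mol → 0.91107 mol Si, 1.82214 mol O.
Total oxygen = 2.74617 mol. Normalization factor = 6/2.74617 = 2.18486.
Si per 6 O = 0.91107 × 2.18486 = 1.991.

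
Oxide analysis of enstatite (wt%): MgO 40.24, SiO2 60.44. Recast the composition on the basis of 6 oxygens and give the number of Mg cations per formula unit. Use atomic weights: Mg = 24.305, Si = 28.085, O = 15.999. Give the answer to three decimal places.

1.990 Mg apfu

MgO: 40.24/40.304 = 0.99841 mol → 0.99841 mol Mg, 0.99841 mol O.
SiO2: 60.44/60.083 = 1.00594 mol → 1.00594 mol Si, 2.01188 mol O.
Total oxygen = 3.01029 mol. Normalization factor = 6/3.01029 = 1.99316.
Mg per 6 O = 0.99841 × 1.99316 = 1.990.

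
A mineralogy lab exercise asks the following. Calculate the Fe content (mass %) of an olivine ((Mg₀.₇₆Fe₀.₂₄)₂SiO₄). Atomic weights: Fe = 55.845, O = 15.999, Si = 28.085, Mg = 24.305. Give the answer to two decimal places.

17.20 mass %

M((Mg₀.₇₆Fe₀.₂₄)₂SiO₄) = 155.830 g/mol.
Fe contributes 0.48 × 55.845 = 26.806 g per mole.
26.806/155.830 = 0.1720 → 17.20%.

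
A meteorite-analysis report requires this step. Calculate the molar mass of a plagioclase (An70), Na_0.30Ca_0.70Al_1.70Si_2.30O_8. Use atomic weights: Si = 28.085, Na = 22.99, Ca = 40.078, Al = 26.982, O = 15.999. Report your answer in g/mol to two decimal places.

273.41 g/mol

M = 0.30*22.99 + 0.70*40.078 + 1.70*26.982 + 2.30*28.085 + 8*15.999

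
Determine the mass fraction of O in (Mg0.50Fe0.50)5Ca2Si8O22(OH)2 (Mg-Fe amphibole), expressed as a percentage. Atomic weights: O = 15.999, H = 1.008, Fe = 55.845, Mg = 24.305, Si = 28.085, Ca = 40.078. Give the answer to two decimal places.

43.09 mass %

M((Mg0.50Fe0.50)5Ca2Si8O22(OH)2) = 891.203 g/mol.
O contributes 24 × 15.999 = 383.976 g per mole.
383.976/891.203 = 0.4309 → 43.09%.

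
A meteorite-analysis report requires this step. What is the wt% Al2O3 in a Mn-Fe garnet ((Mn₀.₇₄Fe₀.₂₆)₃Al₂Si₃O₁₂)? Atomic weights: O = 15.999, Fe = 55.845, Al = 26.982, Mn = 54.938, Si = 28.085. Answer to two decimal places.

Molar mass of (Mn₀.₇₄Fe₀.₂₆)₃Al₂Si₃O₁₂ = 2.22·54.938 + 0.78·55.845 + 2·26.982 + 3·28.085 + 12·15.999 = 495.728 g/mol.
Each formula unit contains 2 Al, equivalent to 2/2 = 1.0000 mol Al2O3.
M(Al2O3) = 2×26.982 + 3×15.999 = 101.961 g/mol.
Mass of Al2O3 per formula unit = 1.0000 × 101.961 = 101.961 g.
Al2O3 wt% = 101.961 / 495.728 × 100 = 20.57%.

20.57 wt%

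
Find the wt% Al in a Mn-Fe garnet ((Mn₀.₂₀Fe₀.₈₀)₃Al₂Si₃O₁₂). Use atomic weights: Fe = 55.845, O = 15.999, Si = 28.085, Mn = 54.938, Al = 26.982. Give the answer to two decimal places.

10.85 mass %

M((Mn₀.₂₀Fe₀.₈₀)₃Al₂Si₃O₁₂) = 497.198 g/mol.
Al contributes 2 × 26.982 = 53.964 g per mole.
53.964/497.198 = 0.1085 → 10.85%.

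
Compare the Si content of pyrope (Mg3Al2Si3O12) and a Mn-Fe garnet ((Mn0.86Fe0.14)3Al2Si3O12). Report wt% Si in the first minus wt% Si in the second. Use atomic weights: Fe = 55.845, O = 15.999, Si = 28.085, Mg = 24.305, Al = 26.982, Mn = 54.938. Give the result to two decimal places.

M(Mg3Al2Si3O12) = 403.122 g/mol, so wt% Si = 84.255/403.122 × 100 = 20.90%.
M((Mn0.86Fe0.14)3Al2Si3O12) = 495.402 g/mol, so wt% Si = 84.255/495.402 × 100 = 17.01%.
20.90 − 17.01 = 3.89 pp.

3.89 percentage points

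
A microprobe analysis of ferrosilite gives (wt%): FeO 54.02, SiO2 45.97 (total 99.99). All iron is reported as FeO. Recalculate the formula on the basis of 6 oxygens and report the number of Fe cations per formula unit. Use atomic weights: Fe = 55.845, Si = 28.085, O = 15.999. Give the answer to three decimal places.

FeO (M=71.844): mol = 0.75191; Fe = 0.75191, O = 0.75191.
SiO2 (M=60.083): mol = 0.76511; Si = 0.76511, O = 1.53022.
ΣO = 2.28213; factor = 6/ΣO = 2.62912.
Fe apfu = 0.75191 × 2.62912 = 1.977.

1.977 Fe apfu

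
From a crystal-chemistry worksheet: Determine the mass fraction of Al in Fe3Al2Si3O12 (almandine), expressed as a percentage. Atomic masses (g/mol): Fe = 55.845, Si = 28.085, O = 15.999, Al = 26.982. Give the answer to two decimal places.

Molar mass of Fe3Al2Si3O12: 3×55.845 + 2×26.982 + 3×28.085 + 12×15.999 = 497.742 g/mol.
Mass of Al per formula unit: 2 × 26.982 = 53.964 g.
Weight fraction Al = 53.964 / 497.742 = 0.1084.

10.84 wt%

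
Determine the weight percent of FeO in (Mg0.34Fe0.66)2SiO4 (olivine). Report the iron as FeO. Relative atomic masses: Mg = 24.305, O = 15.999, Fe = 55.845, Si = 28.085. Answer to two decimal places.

52.01 wt%

M((Mg0.34Fe0.66)2SiO4) = 182.324 g/mol; M(FeO) = 71.844 g/mol.
Moles FeO per formula unit = 1.32 Fe ÷ 1 = 1.3200.
FeO fraction = (1.3200 × 71.844) / 182.324 = 94.834/182.324 = 0.5201.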